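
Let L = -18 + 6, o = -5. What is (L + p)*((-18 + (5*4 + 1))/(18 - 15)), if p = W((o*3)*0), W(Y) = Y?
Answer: -12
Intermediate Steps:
L = -12
p = 0 (p = -5*3*0 = -15*0 = 0)
(L + p)*((-18 + (5*4 + 1))/(18 - 15)) = (-12 + 0)*((-18 + (5*4 + 1))/(18 - 15)) = -12*(-18 + (20 + 1))/3 = -12*(-18 + 21)/3 = -36/3 = -12*1 = -12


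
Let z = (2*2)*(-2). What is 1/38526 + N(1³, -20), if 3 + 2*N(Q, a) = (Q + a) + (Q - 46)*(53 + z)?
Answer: -19715680/19263 ≈ -1023.5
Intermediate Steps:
z = -8 (z = 4*(-2) = -8)
N(Q, a) = -2073/2 + a/2 + 23*Q (N(Q, a) = -3/2 + ((Q + a) + (Q - 46)*(53 - 8))/2 = -3/2 + ((Q + a) + (-46 + Q)*45)/2 = -3/2 + ((Q + a) + (-2070 + 45*Q))/2 = -3/2 + (-2070 + a + 46*Q)/2 = -3/2 + (-1035 + a/2 + 23*Q) = -2073/2 + a/2 + 23*Q)
1/38526 + N(1³, -20) = 1/38526 + (-2073/2 + (½)*(-20) + 23*1³) = 1/38526 + (-2073/2 - 10 + 23*1) = 1/38526 + (-2073/2 - 10 + 23) = 1/38526 - 2047/2 = -19715680/19263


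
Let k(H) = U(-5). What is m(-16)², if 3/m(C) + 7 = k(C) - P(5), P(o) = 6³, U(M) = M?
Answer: 1/5776 ≈ 0.00017313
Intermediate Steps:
k(H) = -5
P(o) = 216
m(C) = -1/76 (m(C) = 3/(-7 + (-5 - 1*216)) = 3/(-7 + (-5 - 216)) = 3/(-7 - 221) = 3/(-228) = 3*(-1/228) = -1/76)
m(-16)² = (-1/76)² = 1/5776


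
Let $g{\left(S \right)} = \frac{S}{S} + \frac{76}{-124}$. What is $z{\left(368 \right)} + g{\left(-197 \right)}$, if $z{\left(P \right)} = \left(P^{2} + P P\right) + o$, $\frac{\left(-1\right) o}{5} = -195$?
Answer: $\frac{8426525}{31} \approx 2.7182 \cdot 10^{5}$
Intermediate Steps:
$o = 975$ ($o = \left(-5\right) \left(-195\right) = 975$)
$g{\left(S \right)} = \frac{12}{31}$ ($g{\left(S \right)} = 1 + 76 \left(- \frac{1}{124}\right) = 1 - \frac{19}{31} = \frac{12}{31}$)
$z{\left(P \right)} = 975 + 2 P^{2}$ ($z{\left(P \right)} = \left(P^{2} + P P\right) + 975 = \left(P^{2} + P^{2}\right) + 975 = 2 P^{2} + 975 = 975 + 2 P^{2}$)
$z{\left(368 \right)} + g{\left(-197 \right)} = \left(975 + 2 \cdot 368^{2}\right) + \frac{12}{31} = \left(975 + 2 \cdot 135424\right) + \frac{12}{31} = \left(975 + 270848\right) + \frac{12}{31} = 271823 + \frac{12}{31} = \frac{8426525}{31}$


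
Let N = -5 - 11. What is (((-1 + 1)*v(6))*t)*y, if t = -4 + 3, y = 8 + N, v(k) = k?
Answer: 0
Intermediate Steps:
N = -16
y = -8 (y = 8 - 16 = -8)
t = -1
(((-1 + 1)*v(6))*t)*y = (((-1 + 1)*6)*(-1))*(-8) = ((0*6)*(-1))*(-8) = (0*(-1))*(-8) = 0*(-8) = 0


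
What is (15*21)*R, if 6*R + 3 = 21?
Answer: 945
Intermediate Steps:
R = 3 (R = -½ + (⅙)*21 = -½ + 7/2 = 3)
(15*21)*R = (15*21)*3 = 315*3 = 945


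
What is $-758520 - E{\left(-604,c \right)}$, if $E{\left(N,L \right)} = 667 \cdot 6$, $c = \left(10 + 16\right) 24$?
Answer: $-762522$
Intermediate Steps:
$c = 624$ ($c = 26 \cdot 24 = 624$)
$E{\left(N,L \right)} = 4002$
$-758520 - E{\left(-604,c \right)} = -758520 - 4002 = -762522$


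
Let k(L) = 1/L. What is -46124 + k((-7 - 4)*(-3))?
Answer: -1522091/33 ≈ -46124.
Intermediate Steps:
-46124 + k((-7 - 4)*(-3)) = -46124 + 1/((-7 - 4)*(-3)) = -46124 + 1/(-11*(-3)) = -46124 + 1/33 = -1522091/33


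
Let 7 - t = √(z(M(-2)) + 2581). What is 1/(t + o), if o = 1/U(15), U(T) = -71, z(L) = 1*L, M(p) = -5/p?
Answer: -70432/25554815 - 5041*√10334/25554815 ≈ -0.022809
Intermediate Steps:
z(L) = L
o = -1/71 (o = 1/(-71) = -1/71 ≈ -0.014085)
t = 7 - √10334/2 (t = 7 - √(-5/(-2) + 2581) = 7 - √(-5*(-½) + 2581) = 7 - √(5/2 + 2581) = 7 - √(5167/2) = 7 - √10334/2 ≈ -43.828)
1/(t + o) = 1/((7 - √10334/2) - 1/71) = 1/(496/71 - √10334/2)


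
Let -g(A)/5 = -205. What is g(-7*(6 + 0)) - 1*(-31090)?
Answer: 32115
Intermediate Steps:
g(A) = 1025 (g(A) = -5*(-205) = 1025)
g(-7*(6 + 0)) - 1*(-31090) = 1025 - 1*(-31090) = 1025 + 31090 = 32115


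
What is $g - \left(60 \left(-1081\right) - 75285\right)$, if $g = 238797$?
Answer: $378942$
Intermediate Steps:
$g - \left(60 \left(-1081\right) - 75285\right) = 238797 - \left(60 \left(-1081\right) - 75285\right) = 238797 - \left(-64860 - 75285\right) = 238797 - -140145 = 238797 + 140145 = 378942$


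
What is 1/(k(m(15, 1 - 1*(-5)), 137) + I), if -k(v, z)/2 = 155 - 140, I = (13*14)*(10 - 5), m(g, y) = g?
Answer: 1/880 ≈ 0.0011364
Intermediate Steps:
I = 910 (I = 182*5 = 910)
k(v, z) = -30 (k(v, z) = -2*(155 - 140) = -2*15 = -30)
1/(k(m(15, 1 - 1*(-5)), 137) + I) = 1/(-30 + 910) = 1/880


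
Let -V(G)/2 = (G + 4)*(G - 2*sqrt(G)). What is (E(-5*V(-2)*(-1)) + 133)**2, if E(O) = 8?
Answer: 19881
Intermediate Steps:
V(G) = -2*(4 + G)*(G - 2*sqrt(G)) (V(G) = -2*(G + 4)*(G - 2*sqrt(G)) = -2*(4 + G)*(G - 2*sqrt(G)))
(E(-5*V(-2)*(-1)) + 133)**2 = (8 + 133)**2 = 141**2 = 19881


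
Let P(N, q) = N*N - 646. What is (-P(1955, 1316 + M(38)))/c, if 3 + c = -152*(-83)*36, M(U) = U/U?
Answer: -1273793/151391 ≈ -8.4139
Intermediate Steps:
M(U) = 1
P(N, q) = -646 + N**2 (P(N, q) = N**2 - 646 = -646 + N**2)
c = 454173 (c = -3 - 152*(-83)*36 = -3 + 12616*36 = -3 + 454176 = 454173)
(-P(1955, 1316 + M(38)))/c = -(-646 + 1955**2)/454173 = -(-646 + 3822025)*(1/454173) = -1*3821379*(1/454173) = -3821379*1/454173 = -1273793/151391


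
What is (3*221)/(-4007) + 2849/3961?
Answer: 8789800/15871727 ≈ 0.55380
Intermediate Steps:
(3*221)/(-4007) + 2849/3961 = 663*(-1/4007) + 2849*(1/3961) = -663/4007 + 2849/3961 = 8789800/15871727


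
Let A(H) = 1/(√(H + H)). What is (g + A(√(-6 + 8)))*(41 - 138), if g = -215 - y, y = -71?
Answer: 13968 - 97*2^(¼)/2 ≈ 13910.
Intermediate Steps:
g = -144 (g = -215 - 1*(-71) = -215 + 71 = -144)
A(H) = √2/(2*√H) (A(H) = 1/(√(2*H)) = 1/(√2*√H) = √2/(2*√H))
(g + A(√(-6 + 8)))*(41 - 138) = (-144 + √2/(2*√(√(-6 + 8))))*(41 - 138) = (-144 + √2/(2*√(√2)))*(-97) = (-144 + √2*(2^(¾)/2)/2)*(-97) = (-144 + 2^(¼)/2)*(-97) = 13968 - 97*2^(¼)/2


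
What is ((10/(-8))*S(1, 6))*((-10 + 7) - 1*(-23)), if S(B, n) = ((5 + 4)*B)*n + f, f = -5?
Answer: -1225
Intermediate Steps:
S(B, n) = -5 + 9*B*n (S(B, n) = ((5 + 4)*B)*n - 5 = (9*B)*n - 5 = 9*B*n - 5 = -5 + 9*B*n)
((10/(-8))*S(1, 6))*((-10 + 7) - 1*(-23)) = ((10/(-8))*(-5 + 9*1*6))*((-10 + 7) - 1*(-23)) = ((10*(-⅛))*(-5 + 54))*(-3 + 23) = -5/4*49*20 = -245/4*20 = -1225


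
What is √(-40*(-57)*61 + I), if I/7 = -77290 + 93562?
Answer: 2*√63246 ≈ 502.98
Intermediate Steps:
I = 113904 (I = 7*(-77290 + 93562) = 7*16272 = 113904)
√(-40*(-57)*61 + I) = √(-40*(-57)*61 + 113904) = √(2280*61 + 113904) = √(139080 + 113904) = √252984 = 2*√63246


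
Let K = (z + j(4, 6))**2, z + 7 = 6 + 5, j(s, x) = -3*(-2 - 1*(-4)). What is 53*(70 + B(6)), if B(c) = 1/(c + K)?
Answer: 37153/10 ≈ 3715.3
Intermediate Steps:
j(s, x) = -6 (j(s, x) = -3*(-2 + 4) = -3*2 = -6)
z = 4 (z = -7 + (6 + 5) = -7 + 11 = 4)
K = 4 (K = (4 - 6)**2 = (-2)**2 = 4)
B(c) = 1/(4 + c) (B(c) = 1/(c + 4) = 1/(4 + c))
53*(70 + B(6)) = 53*(70 + 1/(4 + 6)) = 53*(70 + 1/10) = 53*(701/10) = 37153/10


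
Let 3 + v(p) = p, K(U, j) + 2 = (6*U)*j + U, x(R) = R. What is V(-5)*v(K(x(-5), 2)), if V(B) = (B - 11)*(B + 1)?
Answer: -4480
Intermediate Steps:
K(U, j) = -2 + U + 6*U*j (K(U, j) = -2 + ((6*U)*j + U) = -2 + (6*U*j + U) = -2 + (U + 6*U*j) = -2 + U + 6*U*j)
v(p) = -3 + p
V(B) = (1 + B)*(-11 + B) (V(B) = (-11 + B)*(1 + B) = (1 + B)*(-11 + B))
V(-5)*v(K(x(-5), 2)) = (-11 + (-5)² - 10*(-5))*(-3 + (-2 - 5 + 6*(-5)*2)) = (-11 + 25 + 50)*(-3 + (-2 - 5 - 60)) = 64*(-3 - 67) = 64*(-70) = -4480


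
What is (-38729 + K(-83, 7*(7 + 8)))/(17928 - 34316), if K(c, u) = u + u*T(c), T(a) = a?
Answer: 47339/16388 ≈ 2.8886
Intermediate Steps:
K(c, u) = u + c*u (K(c, u) = u + u*c = u + c*u)
(-38729 + K(-83, 7*(7 + 8)))/(17928 - 34316) = (-38729 + (7*(7 + 8))*(1 - 83))/(17928 - 34316) = (-38729 + (7*15)*(-82))/(-16388) = (-38729 + 105*(-82))*(-1/16388) = (-38729 - 8610)*(-1/16388) = -47339*(-1/16388) = 47339/16388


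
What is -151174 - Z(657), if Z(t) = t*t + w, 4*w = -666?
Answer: -1165313/2 ≈ -5.8266e+5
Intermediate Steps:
w = -333/2 (w = (¼)*(-666) = -333/2 ≈ -166.50)
Z(t) = -333/2 + t² (Z(t) = t*t - 333/2 = t² - 333/2 = -333/2 + t²)
-151174 - Z(657) = -151174 - (-333/2 + 657²) = -151174 - (-333/2 + 431649) = -151174 - 1*862965/2 = -151174 - 862965/2 = -1165313/2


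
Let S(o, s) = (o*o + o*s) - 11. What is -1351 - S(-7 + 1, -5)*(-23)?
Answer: -86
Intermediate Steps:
S(o, s) = -11 + o² + o*s (S(o, s) = (o² + o*s) - 11 = -11 + o² + o*s)
-1351 - S(-7 + 1, -5)*(-23) = -1351 - (-11 + (-7 + 1)² + (-7 + 1)*(-5))*(-23) = -1351 - (-11 + (-6)² - 6*(-5))*(-23) = -1351 - (-11 + 36 + 30)*(-23) = -1351 - 55*(-23) = -1351 - 1*(-1265) = -1351 + 1265 = -86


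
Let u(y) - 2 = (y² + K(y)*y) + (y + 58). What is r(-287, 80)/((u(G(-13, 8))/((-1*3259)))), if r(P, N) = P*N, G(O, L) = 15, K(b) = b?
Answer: 2137904/15 ≈ 1.4253e+5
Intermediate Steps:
r(P, N) = N*P
u(y) = 60 + y + 2*y² (u(y) = 2 + ((y² + y*y) + (y + 58)) = 2 + ((y² + y²) + (58 + y)) = 2 + (2*y² + (58 + y)) = 2 + (58 + y + 2*y²) = 60 + y + 2*y²)
r(-287, 80)/((u(G(-13, 8))/((-1*3259)))) = (80*(-287))/(((60 + 15 + 2*15²)/((-1*3259)))) = -22960*(-3259/(60 + 15 + 2*225)) = -22960*(-3259/(60 + 15 + 450)) = -22960/(525*(-1/3259)) = -22960/(-525/3259) = -22960*(-3259/525) = 2137904/15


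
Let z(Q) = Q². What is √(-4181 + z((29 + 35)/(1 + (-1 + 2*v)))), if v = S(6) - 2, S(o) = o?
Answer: I*√4117 ≈ 64.164*I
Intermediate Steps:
v = 4 (v = 6 - 2 = 4)
√(-4181 + z((29 + 35)/(1 + (-1 + 2*v)))) = √(-4181 + ((29 + 35)/(1 + (-1 + 2*4)))²) = √(-4181 + (64/(1 + (-1 + 8)))²) = √(-4181 + (64/(1 + 7))²) = √(-4181 + (64/8)²) = √(-4181 + (64*(⅛))²) = √(-4181 + 8²) = √(-4181 + 64) = √(-4117) = I*√4117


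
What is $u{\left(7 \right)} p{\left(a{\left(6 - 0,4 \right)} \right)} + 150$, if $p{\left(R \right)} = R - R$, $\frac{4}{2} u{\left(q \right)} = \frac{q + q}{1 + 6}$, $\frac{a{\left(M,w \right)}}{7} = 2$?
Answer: $150$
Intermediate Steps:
$a{\left(M,w \right)} = 14$ ($a{\left(M,w \right)} = 7 \cdot 2 = 14$)
$u{\left(q \right)} = \frac{q}{7}$ ($u{\left(q \right)} = \frac{\left(q + q\right) \frac{1}{1 + 6}}{2} = \frac{2 q \frac{1}{7}}{2} = \frac{\frac{2}{7} q}{2} = \frac{q}{7}$)
$p{\left(R \right)} = 0$
$u{\left(7 \right)} p{\left(a{\left(6 - 0,4 \right)} \right)} + 150 = \frac{1}{7} \cdot 7 \cdot 0 + 150 = 1 \cdot 0 + 150 = 0 + 150 = 150$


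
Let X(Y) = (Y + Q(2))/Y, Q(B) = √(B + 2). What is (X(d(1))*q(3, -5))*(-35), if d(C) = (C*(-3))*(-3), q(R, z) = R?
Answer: -385/3 ≈ -128.33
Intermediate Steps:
Q(B) = √(2 + B)
d(C) = 9*C (d(C) = -3*C*(-3) = 9*C)
X(Y) = (2 + Y)/Y (X(Y) = (Y + √(2 + 2))/Y = (Y + √4)/Y = (Y + 2)/Y = (2 + Y)/Y)
(X(d(1))*q(3, -5))*(-35) = (((2 + 9*1)/((9*1)))*3)*(-35) = (((2 + 9)/9)*3)*(-35) = (((⅑)*11)*3)*(-35) = ((11/9)*3)*(-35) = (11/3)*(-35) = -385/3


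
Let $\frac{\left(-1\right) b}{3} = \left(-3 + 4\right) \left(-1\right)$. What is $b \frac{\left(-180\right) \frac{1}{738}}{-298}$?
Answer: $\frac{15}{6109} \approx 0.0024554$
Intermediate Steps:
$b = 3$ ($b = - 3 \left(-3 + 4\right) \left(-1\right) = - 3 \cdot 1 \left(-1\right) = \left(-3\right) \left(-1\right) = 3$)
$b \frac{\left(-180\right) \frac{1}{738}}{-298} = 3 \frac{\left(-180\right) \frac{1}{738}}{-298} = 3 \left(-180\right) \frac{1}{738} \left(- \frac{1}{298}\right) = 3 \left(\left(- \frac{10}{41}\right) \left(- \frac{1}{298}\right)\right) = 3 \cdot \frac{5}{6109} = \frac{15}{6109}$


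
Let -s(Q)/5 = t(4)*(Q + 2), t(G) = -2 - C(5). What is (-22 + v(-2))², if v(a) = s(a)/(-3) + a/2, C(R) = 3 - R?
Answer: 529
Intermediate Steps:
t(G) = 0 (t(G) = -2 - (3 - 1*5) = -2 - (3 - 5) = -2 - 1*(-2) = -2 + 2 = 0)
s(Q) = 0 (s(Q) = -0*(Q + 2) = -0*(2 + Q) = -5*0 = 0)
v(a) = a/2 (v(a) = 0/(-3) + a/2 = 0*(-⅓) + a*(½) = 0 + a/2 = a/2)
(-22 + v(-2))² = (-22 + (½)*(-2))² = (-22 - 1)² = (-23)² = 529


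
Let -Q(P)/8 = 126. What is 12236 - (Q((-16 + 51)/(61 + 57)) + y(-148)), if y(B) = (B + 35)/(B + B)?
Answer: 3920111/296 ≈ 13244.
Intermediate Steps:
y(B) = (35 + B)/(2*B) (y(B) = (35 + B)/((2*B)) = (35 + B)*(1/(2*B)) = (35 + B)/(2*B))
Q(P) = -1008 (Q(P) = -8*126 = -1008)
12236 - (Q((-16 + 51)/(61 + 57)) + y(-148)) = 12236 - (-1008 + (½)*(35 - 148)/(-148)) = 12236 - (-1008 + (½)*(-1/148)*(-113)) = 12236 - (-1008 + 113/296) = 12236 - 1*(-298255/296) = 12236 + 298255/296 = 3920111/296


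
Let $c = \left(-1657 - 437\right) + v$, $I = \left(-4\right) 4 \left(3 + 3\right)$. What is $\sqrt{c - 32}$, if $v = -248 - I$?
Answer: $i \sqrt{2278} \approx 47.728 i$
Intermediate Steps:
$I = -96$ ($I = \left(-16\right) 6 = -96$)
$v = -152$ ($v = -248 - -96 = -248 + 96 = -152$)
$c = -2246$ ($c = \left(-1657 - 437\right) - 152 = -2094 - 152 = -2246$)
$\sqrt{c - 32} = \sqrt{-2246 - 32} = \sqrt{-2278} = i \sqrt{2278}$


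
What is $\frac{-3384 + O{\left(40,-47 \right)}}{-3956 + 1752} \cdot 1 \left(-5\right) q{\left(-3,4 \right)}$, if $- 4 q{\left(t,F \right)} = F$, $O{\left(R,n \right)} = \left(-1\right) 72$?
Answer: $\frac{4320}{551} \approx 7.8403$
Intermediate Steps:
$O{\left(R,n \right)} = -72$
$q{\left(t,F \right)} = - \frac{F}{4}$
$\frac{-3384 + O{\left(40,-47 \right)}}{-3956 + 1752} \cdot 1 \left(-5\right) q{\left(-3,4 \right)} = \frac{-3384 - 72}{-3956 + 1752} \cdot 1 \left(-5\right) \left(\left(- \frac{1}{4}\right) 4\right) = - \frac{3456}{-2204} \left(\left(-5\right) \left(-1\right)\right) = \left(-3456\right) \left(- \frac{1}{2204}\right) 5 = \frac{864}{551} \cdot 5 = \frac{4320}{551}$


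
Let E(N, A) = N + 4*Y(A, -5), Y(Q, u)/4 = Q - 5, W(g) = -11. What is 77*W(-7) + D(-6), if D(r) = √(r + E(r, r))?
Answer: -847 + 2*I*√47 ≈ -847.0 + 13.711*I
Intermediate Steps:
Y(Q, u) = -20 + 4*Q (Y(Q, u) = 4*(Q - 5) = 4*(-5 + Q) = -20 + 4*Q)
E(N, A) = -80 + N + 16*A (E(N, A) = N + 4*(-20 + 4*A) = N + (-80 + 16*A) = -80 + N + 16*A)
D(r) = √(-80 + 18*r) (D(r) = √(r + (-80 + r + 16*r)) = √(r + (-80 + 17*r)) = √(-80 + 18*r))
77*W(-7) + D(-6) = 77*(-11) + √(-80 + 18*(-6)) = -847 + √(-80 - 108) = -847 + √(-188) = -847 + 2*I*√47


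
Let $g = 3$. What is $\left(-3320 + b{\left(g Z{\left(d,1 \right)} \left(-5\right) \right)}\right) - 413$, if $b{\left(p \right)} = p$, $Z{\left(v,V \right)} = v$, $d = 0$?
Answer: $-3733$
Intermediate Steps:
$\left(-3320 + b{\left(g Z{\left(d,1 \right)} \left(-5\right) \right)}\right) - 413 = \left(-3320 + 3 \cdot 0 \left(-5\right)\right) - 413 = \left(-3320 + 0 \left(-5\right)\right) - 413 = \left(-3320 + 0\right) - 413 = -3320 - 413 = -3733$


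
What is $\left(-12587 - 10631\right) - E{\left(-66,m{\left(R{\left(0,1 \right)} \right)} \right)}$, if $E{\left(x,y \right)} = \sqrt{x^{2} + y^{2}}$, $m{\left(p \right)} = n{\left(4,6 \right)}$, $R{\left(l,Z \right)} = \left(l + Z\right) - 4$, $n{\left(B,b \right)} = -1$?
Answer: $-23218 - \sqrt{4357} \approx -23284.0$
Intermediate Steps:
$R{\left(l,Z \right)} = -4 + Z + l$ ($R{\left(l,Z \right)} = \left(Z + l\right) - 4 = -4 + Z + l$)
$m{\left(p \right)} = -1$
$\left(-12587 - 10631\right) - E{\left(-66,m{\left(R{\left(0,1 \right)} \right)} \right)} = \left(-12587 - 10631\right) - \sqrt{\left(-66\right)^{2} + \left(-1\right)^{2}} = -23218 - \sqrt{4356 + 1} = -23218 - \sqrt{4357}$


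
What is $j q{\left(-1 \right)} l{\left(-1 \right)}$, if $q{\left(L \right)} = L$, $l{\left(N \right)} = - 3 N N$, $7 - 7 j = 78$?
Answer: $- \frac{213}{7} \approx -30.429$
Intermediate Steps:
$j = - \frac{71}{7}$ ($j = 1 - \frac{78}{7} = - \frac{71}{7} \approx -10.143$)
$l{\left(N \right)} = - 3 N^{2}$
$j q{\left(-1 \right)} l{\left(-1 \right)} = \left(- \frac{71}{7}\right) \left(-1\right) \left(- 3 \left(-1\right)^{2}\right) = \frac{71 \left(\left(-3\right) 1\right)}{7} = \frac{71}{7} \left(-3\right) = - \frac{213}{7}$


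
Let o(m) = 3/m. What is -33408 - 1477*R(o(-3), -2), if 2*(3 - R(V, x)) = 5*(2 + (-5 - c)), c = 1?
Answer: -52609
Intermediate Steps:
R(V, x) = 13 (R(V, x) = 3 - 5*(2 + (-5 - 1*1))/2 = 3 - 5*(2 + (-5 - 1))/2 = 3 - 5*(2 - 6)/2 = 3 - 5*(-4)/2 = 3 - 1/2*(-20) = 3 + 10 = 13)
-33408 - 1477*R(o(-3), -2) = -33408 - 1477*13 = -33408 - 19201 = -52609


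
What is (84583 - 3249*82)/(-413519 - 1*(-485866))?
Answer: -181835/72347 ≈ -2.5134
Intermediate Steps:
(84583 - 3249*82)/(-413519 - 1*(-485866)) = (84583 - 266418)/(-413519 + 485866) = -181835/72347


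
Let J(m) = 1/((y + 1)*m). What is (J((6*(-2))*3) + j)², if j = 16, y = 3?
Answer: 5303809/20736 ≈ 255.78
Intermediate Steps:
J(m) = 1/(4*m) (J(m) = 1/((3 + 1)*m) = 1/(4*m))
(J((6*(-2))*3) + j)² = (1/(4*(((6*(-2))*3))) + 16)² = (1/(4*((-12*3))) + 16)² = ((¼)/(-36) + 16)² = ((¼)*(-1/36) + 16)² = (-1/144 + 16)² = (2303/144)² = 5303809/20736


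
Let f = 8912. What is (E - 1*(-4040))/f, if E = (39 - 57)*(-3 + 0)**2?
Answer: 1939/4456 ≈ 0.43514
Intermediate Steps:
E = -162 (E = -18*(-3)**2 = -18*9 = -162)
(E - 1*(-4040))/f = (-162 - 1*(-4040))/8912 = (-162 + 4040)*(1/8912) = 3878*(1/8912) = 1939/4456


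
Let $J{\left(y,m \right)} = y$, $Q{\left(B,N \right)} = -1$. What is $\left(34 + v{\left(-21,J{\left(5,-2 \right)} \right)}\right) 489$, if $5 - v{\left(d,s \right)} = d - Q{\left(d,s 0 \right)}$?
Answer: $28851$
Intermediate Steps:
$v{\left(d,s \right)} = 4 - d$ ($v{\left(d,s \right)} = 5 - \left(d - -1\right) = 5 - \left(d + 1\right) = 5 - \left(1 + d\right) = 4 - d$)
$\left(34 + v{\left(-21,J{\left(5,-2 \right)} \right)}\right) 489 = \left(34 + \left(4 - -21\right)\right) 489 = \left(34 + \left(4 + 21\right)\right) 489 = \left(34 + 25\right) 489 = 59 \cdot 489 = 28851$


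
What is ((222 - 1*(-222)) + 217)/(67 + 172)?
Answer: 661/239 ≈ 2.7657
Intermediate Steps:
((222 - 1*(-222)) + 217)/(67 + 172) = ((222 + 222) + 217)/239 = (444 + 217)/239 = (1/239)*661 = 661/239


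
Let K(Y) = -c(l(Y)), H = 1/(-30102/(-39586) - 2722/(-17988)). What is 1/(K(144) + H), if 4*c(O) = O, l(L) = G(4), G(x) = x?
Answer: 162306967/15711275 ≈ 10.331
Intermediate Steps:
l(L) = 4
H = 178018242/162306967 (H = 1/(-30102*(-1/39586) - 2722*(-1/17988)) = 1/(15051/19793 + 1361/8994) = 1/(162306967/178018242) = 178018242/162306967 ≈ 1.0968)
c(O) = O/4
K(Y) = -1 (K(Y) = -4/4 = -1*1 = -1)
1/(K(144) + H) = 1/(-1 + 178018242/162306967) = 1/(15711275/162306967) = 162306967/15711275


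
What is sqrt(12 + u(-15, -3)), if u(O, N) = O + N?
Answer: I*sqrt(6) ≈ 2.4495*I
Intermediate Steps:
u(O, N) = N + O
sqrt(12 + u(-15, -3)) = sqrt(12 + (-3 - 15)) = sqrt(12 - 18) = sqrt(-6) = I*sqrt(6)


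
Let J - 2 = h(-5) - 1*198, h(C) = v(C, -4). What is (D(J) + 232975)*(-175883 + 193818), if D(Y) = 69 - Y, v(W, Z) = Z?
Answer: 4183231140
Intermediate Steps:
h(C) = -4
J = -200 (J = 2 + (-4 - 1*198) = 2 + (-4 - 198) = 2 - 202 = -200)
(D(J) + 232975)*(-175883 + 193818) = ((69 - 1*(-200)) + 232975)*(-175883 + 193818) = ((69 + 200) + 232975)*17935 = (269 + 232975)*17935 = 233244*17935 = 4183231140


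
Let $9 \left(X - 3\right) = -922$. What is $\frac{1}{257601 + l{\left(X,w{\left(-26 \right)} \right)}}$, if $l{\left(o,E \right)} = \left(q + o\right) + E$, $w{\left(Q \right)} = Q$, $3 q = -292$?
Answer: $\frac{9}{2316404} \approx 3.8853 \cdot 10^{-6}$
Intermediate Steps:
$q = - \frac{292}{3}$ ($q = \frac{1}{3} \left(-292\right) = - \frac{292}{3} \approx -97.333$)
$X = - \frac{895}{9}$ ($X = 3 + \frac{1}{9} \left(-922\right) = 3 - \frac{922}{9} = - \frac{895}{9} \approx -99.444$)
$l{\left(o,E \right)} = - \frac{292}{3} + E + o$ ($l{\left(o,E \right)} = \left(- \frac{292}{3} + o\right) + E = - \frac{292}{3} + E + o$)
$\frac{1}{257601 + l{\left(X,w{\left(-26 \right)} \right)}} = \frac{1}{257601 - \frac{2005}{9}} = \frac{1}{\frac{2316404}{9}} = \frac{9}{2316404}$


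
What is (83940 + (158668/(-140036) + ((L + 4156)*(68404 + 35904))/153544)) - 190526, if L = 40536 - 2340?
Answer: -52286651925645/671927737 ≈ -77816.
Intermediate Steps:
L = 38196
(83940 + (158668/(-140036) + ((L + 4156)*(68404 + 35904))/153544)) - 190526 = (83940 + (158668/(-140036) + ((38196 + 4156)*(68404 + 35904))/153544)) - 190526 = (83940 + (158668*(-1/140036) + (42352*104308)*(1/153544))) - 190526 = (83940 + (-39667/35009 + 4417652416*(1/153544))) - 190526 = (83940 + (-39667/35009 + 552206552/19193)) - 190526 = (83940 + 19331437850237/671927737) - 190526 = 75733052094017/671927737 - 190526 = -52286651925645/671927737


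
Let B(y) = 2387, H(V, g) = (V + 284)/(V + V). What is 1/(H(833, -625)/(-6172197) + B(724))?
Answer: 10282880202/24545235041057 ≈ 0.00041894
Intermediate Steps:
H(V, g) = (284 + V)/(2*V) (H(V, g) = (284 + V)/((2*V)) = (284 + V)*(1/(2*V)) = (284 + V)/(2*V))
1/(H(833, -625)/(-6172197) + B(724)) = 1/(((1/2)*(284 + 833)/833)/(-6172197) + 2387) = 1/(((1/2)*(1/833)*1117)*(-1/6172197) + 2387) = 1/((1117/1666)*(-1/6172197) + 2387) = 1/(-1117/10282880202 + 2387) = 1/(24545235041057/10282880202) = 10282880202/24545235041057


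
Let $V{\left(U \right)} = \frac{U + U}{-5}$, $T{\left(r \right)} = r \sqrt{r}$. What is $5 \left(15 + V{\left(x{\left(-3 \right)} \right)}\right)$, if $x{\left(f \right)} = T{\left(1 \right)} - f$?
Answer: $67$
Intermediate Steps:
$T{\left(r \right)} = r^{\frac{3}{2}}$
$x{\left(f \right)} = 1 - f$ ($x{\left(f \right)} = 1^{\frac{3}{2}} - f = 1 - f$)
$V{\left(U \right)} = - \frac{2 U}{5}$ ($V{\left(U \right)} = 2 U \left(- \frac{1}{5}\right) = - \frac{2 U}{5}$)
$5 \left(15 + V{\left(x{\left(-3 \right)} \right)}\right) = 5 \left(15 - \frac{2 \left(1 - -3\right)}{5}\right) = 5 \left(15 - \frac{2 \left(1 + 3\right)}{5}\right) = 5 \left(15 - \frac{8}{5}\right) = 5 \cdot \frac{67}{5} = 67$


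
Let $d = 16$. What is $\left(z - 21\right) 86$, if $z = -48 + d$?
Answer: $-4558$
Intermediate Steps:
$z = -32$ ($z = -48 + 16 = -32$)
$\left(z - 21\right) 86 = \left(-32 - 21\right) 86 = \left(-53\right) 86 = -4558$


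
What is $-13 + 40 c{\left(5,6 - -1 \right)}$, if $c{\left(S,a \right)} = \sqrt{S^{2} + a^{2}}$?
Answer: $-13 + 40 \sqrt{74} \approx 331.09$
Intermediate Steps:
$-13 + 40 c{\left(5,6 - -1 \right)} = -13 + 40 \sqrt{5^{2} + \left(6 - -1\right)^{2}} = -13 + 40 \sqrt{25 + \left(6 + 1\right)^{2}} = -13 + 40 \sqrt{25 + 7^{2}} = -13 + 40 \sqrt{25 + 49} = -13 + 40 \sqrt{74}$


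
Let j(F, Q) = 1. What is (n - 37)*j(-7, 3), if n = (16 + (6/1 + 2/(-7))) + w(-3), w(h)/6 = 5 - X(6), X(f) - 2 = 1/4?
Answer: 17/14 ≈ 1.2143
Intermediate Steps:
X(f) = 9/4 (X(f) = 2 + 1/4 = 2 + ¼ = 9/4)
w(h) = 33/2 (w(h) = 6*(5 - 1*9/4) = 6*(5 - 9/4) = 6*(11/4) = 33/2)
n = 535/14 (n = (16 + (6/1 + 2/(-7))) + 33/2 = (16 + (6*1 + 2*(-⅐))) + 33/2 = (16 + (6 - 2/7)) + 33/2 = (16 + 40/7) + 33/2 = 152/7 + 33/2 = 535/14 ≈ 38.214)
(n - 37)*j(-7, 3) = (535/14 - 37)*1 = (17/14)*1 = 17/14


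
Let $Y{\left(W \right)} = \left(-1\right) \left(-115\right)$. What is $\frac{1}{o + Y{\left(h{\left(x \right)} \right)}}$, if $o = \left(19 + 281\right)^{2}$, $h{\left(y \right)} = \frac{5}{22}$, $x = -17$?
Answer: $\frac{1}{90115} \approx 1.1097 \cdot 10^{-5}$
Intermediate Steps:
$h{\left(y \right)} = \frac{5}{22}$ ($h{\left(y \right)} = 5 \cdot \frac{1}{22} = \frac{5}{22}$)
$Y{\left(W \right)} = 115$
$o = 90000$ ($o = 300^{2} = 90000$)
$\frac{1}{o + Y{\left(h{\left(x \right)} \right)}} = \frac{1}{90000 + 115} = \frac{1}{90115}$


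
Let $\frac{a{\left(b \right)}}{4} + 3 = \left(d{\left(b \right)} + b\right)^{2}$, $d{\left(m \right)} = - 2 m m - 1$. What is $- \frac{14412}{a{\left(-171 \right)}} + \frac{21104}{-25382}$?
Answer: $- \frac{36302003881249}{43660742129683} \approx -0.83146$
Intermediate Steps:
$d{\left(m \right)} = -1 - 2 m^{2}$ ($d{\left(m \right)} = - 2 m^{2} - 1 = -1 - 2 m^{2}$)
$a{\left(b \right)} = -12 + 4 \left(-1 + b - 2 b^{2}\right)^{2}$ ($a{\left(b \right)} = -12 + 4 \left(\left(-1 - 2 b^{2}\right) + b\right)^{2} = -12 + 4 \left(-1 + b - 2 b^{2}\right)^{2}$)
$- \frac{14412}{a{\left(-171 \right)}} + \frac{21104}{-25382} = - \frac{14412}{-12 + 4 \left(1 - -171 + 2 \left(-171\right)^{2}\right)^{2}} + \frac{21104}{-25382} = - \frac{14412}{-12 + 4 \left(1 + 171 + 2 \cdot 29241\right)^{2}} + 21104 \left(- \frac{1}{25382}\right) = - \frac{14412}{-12 + 4 \left(1 + 171 + 58482\right)^{2}} - \frac{10552}{12691} = - \frac{14412}{-12 + 4 \cdot 58654^{2}} - \frac{10552}{12691} = - \frac{14412}{-12 + 4 \cdot 3440291716} - \frac{10552}{12691} = - \frac{14412}{-12 + 13761166864} - \frac{10552}{12691} = - \frac{14412}{13761166852} - \frac{10552}{12691} = \left(-14412\right) \frac{1}{13761166852} - \frac{10552}{12691} = - \frac{3603}{3440291713} - \frac{10552}{12691} = - \frac{36302003881249}{43660742129683}$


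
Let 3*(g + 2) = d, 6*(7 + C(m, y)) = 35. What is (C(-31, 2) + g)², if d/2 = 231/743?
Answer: 174055249/19873764 ≈ 8.7580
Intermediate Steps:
d = 462/743 (d = 2*(231/743) = 462/743 ≈ 0.62180)
C(m, y) = -7/6 (C(m, y) = -7 + (⅙)*35 = -7 + 35/6 = -7/6)
g = -1332/743 (g = -2 + (⅓)*(462/743) = -2 + 154/743 = -1332/743 ≈ -1.7927)
(C(-31, 2) + g)² = (-7/6 - 1332/743)² = (-13193/4458)² = 174055249/19873764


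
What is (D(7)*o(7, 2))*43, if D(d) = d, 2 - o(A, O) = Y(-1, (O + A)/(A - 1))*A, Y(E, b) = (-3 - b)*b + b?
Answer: 46655/4 ≈ 11664.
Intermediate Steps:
Y(E, b) = b + b*(-3 - b) (Y(E, b) = b*(-3 - b) + b = b + b*(-3 - b))
o(A, O) = 2 + A*(2 + (A + O)/(-1 + A))*(A + O)/(-1 + A) (o(A, O) = 2 - (-(O + A)/(A - 1)*(2 + (O + A)/(A - 1)))*A = 2 - (-(A + O)/(-1 + A)*(2 + (A + O)/(-1 + A)))*A = 2 - (-(2 + (A + O)/(-1 + A))*(A + O)/(-1 + A))*A = 2 - (-1)*A*(2 + (A + O)/(-1 + A))*(A + O)/(-1 + A) = 2 + A*(2 + (A + O)/(-1 + A))*(A + O)/(-1 + A))
(D(7)*o(7, 2))*43 = (7*((2*(-1 + 7)² + 7*(7 + 2)*(-2 + 2 + 3*7))/(-1 + 7)²))*43 = (7*((2*6² + 7*9*(-2 + 2 + 21))/6²))*43 = (7*((2*36 + 7*9*21)/36))*43 = (7*((72 + 1323)/36))*43 = (7*((1/36)*1395))*43 = (7*(155/4))*43 = (1085/4)*43 = 46655/4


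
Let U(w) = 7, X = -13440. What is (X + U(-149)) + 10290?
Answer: -3143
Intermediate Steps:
(X + U(-149)) + 10290 = (-13440 + 7) + 10290 = -13433 + 10290 = -3143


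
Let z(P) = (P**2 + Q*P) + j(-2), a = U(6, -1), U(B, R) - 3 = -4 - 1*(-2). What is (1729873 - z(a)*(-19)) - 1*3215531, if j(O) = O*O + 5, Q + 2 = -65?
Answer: -1486741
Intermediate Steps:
Q = -67 (Q = -2 - 65 = -67)
j(O) = 5 + O**2 (j(O) = O**2 + 5 = 5 + O**2)
U(B, R) = 1 (U(B, R) = 3 + (-4 - 1*(-2)) = 3 + (-4 + 2) = 3 - 2 = 1)
a = 1
z(P) = 9 + P**2 - 67*P (z(P) = (P**2 - 67*P) + (5 + (-2)**2) = (P**2 - 67*P) + (5 + 4) = (P**2 - 67*P) + 9 = 9 + P**2 - 67*P)
(1729873 - z(a)*(-19)) - 1*3215531 = (1729873 - (9 + 1**2 - 67*1)*(-19)) - 1*3215531 = (1729873 - (9 + 1 - 67)*(-19)) - 3215531 = (1729873 - (-57)*(-19)) - 3215531 = (1729873 - 1*1083) - 3215531 = (1729873 - 1083) - 3215531 = 1728790 - 3215531 = -1486741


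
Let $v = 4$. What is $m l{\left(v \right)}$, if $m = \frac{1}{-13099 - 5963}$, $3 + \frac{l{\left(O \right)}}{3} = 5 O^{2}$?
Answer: $- \frac{77}{6354} \approx -0.012118$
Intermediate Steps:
$l{\left(O \right)} = -9 + 15 O^{2}$ ($l{\left(O \right)} = -9 + 3 \cdot 5 O^{2} = -9 + 15 O^{2}$)
$m = - \frac{1}{19062}$ ($m = \frac{1}{-19062} = - \frac{1}{19062} \approx -5.246 \cdot 10^{-5}$)
$m l{\left(v \right)} = - \frac{-9 + 15 \cdot 4^{2}}{19062} = - \frac{-9 + 15 \cdot 16}{19062} = - \frac{-9 + 240}{19062} = \left(- \frac{1}{19062}\right) 231 = - \frac{77}{6354}$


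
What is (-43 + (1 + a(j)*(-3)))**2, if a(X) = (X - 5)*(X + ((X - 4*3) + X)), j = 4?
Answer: 1764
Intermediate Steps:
a(X) = (-12 + 3*X)*(-5 + X) (a(X) = (-5 + X)*(X + ((X - 12) + X)) = (-5 + X)*(X + ((-12 + X) + X)) = (-5 + X)*(X + (-12 + 2*X)) = (-5 + X)*(-12 + 3*X) = (-12 + 3*X)*(-5 + X))
(-43 + (1 + a(j)*(-3)))**2 = (-43 + (1 + (60 - 27*4 + 3*4**2)*(-3)))**2 = (-43 + (1 + (60 - 108 + 3*16)*(-3)))**2 = (-43 + (1 + (60 - 108 + 48)*(-3)))**2 = (-43 + (1 + 0*(-3)))**2 = (-43 + (1 + 0))**2 = (-43 + 1)**2 = (-42)**2 = 1764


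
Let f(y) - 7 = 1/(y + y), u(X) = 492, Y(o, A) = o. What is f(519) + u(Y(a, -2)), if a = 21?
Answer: 517963/1038 ≈ 499.00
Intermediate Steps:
f(y) = 7 + 1/(2*y) (f(y) = 7 + 1/(y + y) = 7 + 1/(2*y))
f(519) + u(Y(a, -2)) = (7 + (1/2)/519) + 492 = (7 + (1/2)*(1/519)) + 492 = (7 + 1/1038) + 492 = 7267/1038 + 492 = 517963/1038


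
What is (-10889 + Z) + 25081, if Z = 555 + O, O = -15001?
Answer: -254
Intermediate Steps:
Z = -14446 (Z = 555 - 15001 = -14446)
(-10889 + Z) + 25081 = (-10889 - 14446) + 25081 = -25335 + 25081 = -254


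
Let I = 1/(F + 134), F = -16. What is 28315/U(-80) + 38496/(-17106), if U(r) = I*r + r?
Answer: -136953657/387736 ≈ -353.21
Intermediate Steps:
I = 1/118 (I = 1/(-16 + 134) = 1/118 ≈ 0.0084746)
U(r) = 119*r/118 (U(r) = r/118 + r = 119*r/118)
28315/U(-80) + 38496/(-17106) = 28315/(((119/118)*(-80))) + 38496/(-17106) = 28315/(-4760/59) + 38496*(-1/17106) = 28315*(-59/4760) - 6416/2851 = -47731/136 - 6416/2851 = -136953657/387736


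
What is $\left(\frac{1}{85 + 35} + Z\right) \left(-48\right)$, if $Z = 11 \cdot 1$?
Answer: $- \frac{2642}{5} \approx -528.4$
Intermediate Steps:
$Z = 11$
$\left(\frac{1}{85 + 35} + Z\right) \left(-48\right) = \left(\frac{1}{85 + 35} + 11\right) \left(-48\right) = \left(\frac{1}{120} + 11\right) \left(-48\right) = \frac{1321}{120} \left(-48\right) = - \frac{2642}{5}$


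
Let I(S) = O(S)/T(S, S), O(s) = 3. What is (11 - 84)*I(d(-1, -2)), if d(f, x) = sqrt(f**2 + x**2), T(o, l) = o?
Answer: -219*sqrt(5)/5 ≈ -97.940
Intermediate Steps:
I(S) = 3/S
(11 - 84)*I(d(-1, -2)) = (11 - 84)*(3/(sqrt((-1)**2 + (-2)**2))) = -219/(sqrt(1 + 4)) = -219/(sqrt(5)) = -219*sqrt(5)/5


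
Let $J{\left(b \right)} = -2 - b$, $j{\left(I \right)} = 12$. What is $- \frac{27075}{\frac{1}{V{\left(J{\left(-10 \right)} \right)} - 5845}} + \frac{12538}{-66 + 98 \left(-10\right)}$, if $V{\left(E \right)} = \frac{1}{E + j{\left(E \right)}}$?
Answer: $\frac{331063203379}{2092} \approx 1.5825 \cdot 10^{8}$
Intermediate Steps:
$V{\left(E \right)} = \frac{1}{12 + E}$ ($V{\left(E \right)} = \frac{1}{E + 12} = \frac{1}{12 + E}$)
$- \frac{27075}{\frac{1}{V{\left(J{\left(-10 \right)} \right)} - 5845}} + \frac{12538}{-66 + 98 \left(-10\right)} = - \frac{27075}{\frac{1}{\frac{1}{12 - -8} - 5845}} + \frac{12538}{-66 + 98 \left(-10\right)} = - \frac{27075}{\frac{1}{\frac{1}{12 + \left(-2 + 10\right)} - 5845}} + \frac{12538}{-66 - 980} = - \frac{27075}{\frac{1}{\frac{1}{12 + 8} - 5845}} + \frac{12538}{-1046} = - \frac{27075}{\frac{1}{\frac{1}{20} - 5845}} + 12538 \left(- \frac{1}{1046}\right) = - \frac{27075}{\frac{1}{\frac{1}{20} - 5845}} - \frac{6269}{523} = - \frac{27075}{\frac{1}{- \frac{116899}{20}}} - \frac{6269}{523} = - \frac{27075}{- \frac{20}{116899}} - \frac{6269}{523} = \left(-27075\right) \left(- \frac{116899}{20}\right) - \frac{6269}{523} = \frac{633008085}{4} - \frac{6269}{523} = \frac{331063203379}{2092}$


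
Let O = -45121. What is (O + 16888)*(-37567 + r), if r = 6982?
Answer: 863506305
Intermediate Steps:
(O + 16888)*(-37567 + r) = (-45121 + 16888)*(-37567 + 6982) = -28233*(-30585) = 863506305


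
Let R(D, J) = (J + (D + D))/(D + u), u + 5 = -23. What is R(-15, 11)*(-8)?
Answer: -152/43 ≈ -3.5349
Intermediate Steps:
u = -28 (u = -5 - 23 = -28)
R(D, J) = (J + 2*D)/(-28 + D) (R(D, J) = (J + (D + D))/(D - 28) = (J + 2*D)/(-28 + D))
R(-15, 11)*(-8) = ((11 + 2*(-15))/(-28 - 15))*(-8) = ((11 - 30)/(-43))*(-8) = -1/43*(-19)*(-8) = (19/43)*(-8) = -152/43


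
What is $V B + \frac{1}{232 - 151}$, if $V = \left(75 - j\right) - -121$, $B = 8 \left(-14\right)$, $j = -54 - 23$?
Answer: $- \frac{2476655}{81} \approx -30576.0$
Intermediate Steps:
$j = -77$ ($j = -54 - 23 = -77$)
$B = -112$
$V = 273$ ($V = \left(75 - -77\right) - -121 = \left(75 + 77\right) + 121 = 152 + 121 = 273$)
$V B + \frac{1}{232 - 151} = 273 \left(-112\right) + \frac{1}{232 - 151} = -30576 + \frac{1}{81} = - \frac{2476655}{81}$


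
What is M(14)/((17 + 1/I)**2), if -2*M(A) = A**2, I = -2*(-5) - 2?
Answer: -6272/18769 ≈ -0.33417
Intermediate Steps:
I = 8 (I = 10 - 2 = 8)
M(A) = -A**2/2
M(14)/((17 + 1/I)**2) = (-1/2*14**2)/((17 + 1/8)**2) = (-1/2*196)/((17 + 1/8)**2) = -98/((137/8)**2) = -98/18769/64 = -98*64/18769 = -6272/18769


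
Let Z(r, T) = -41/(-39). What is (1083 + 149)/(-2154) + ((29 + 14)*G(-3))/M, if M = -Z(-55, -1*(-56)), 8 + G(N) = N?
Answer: 19842163/44157 ≈ 449.35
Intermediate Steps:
G(N) = -8 + N
Z(r, T) = 41/39 (Z(r, T) = -41*(-1/39) = 41/39)
M = -41/39 (M = -1*41/39 = -41/39 ≈ -1.0513)
(1083 + 149)/(-2154) + ((29 + 14)*G(-3))/M = (1083 + 149)/(-2154) + ((29 + 14)*(-8 - 3))/(-41/39) = 1232*(-1/2154) + (43*(-11))*(-39/41) = -616/1077 - 473*(-39/41) = -616/1077 + 18447/41 = 19842163/44157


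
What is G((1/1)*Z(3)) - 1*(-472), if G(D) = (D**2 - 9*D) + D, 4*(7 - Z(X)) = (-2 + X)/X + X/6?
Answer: 267145/576 ≈ 463.79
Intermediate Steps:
Z(X) = 7 - X/24 - (-2 + X)/(4*X) (Z(X) = 7 - ((-2 + X)/X + X/6)/4 = 7 - (X/6 + (-2 + X)/X)/4 = 7 + (-X/24 - (-2 + X)/(4*X)) = 7 - X/24 - (-2 + X)/(4*X))
G(D) = D**2 - 8*D
G((1/1)*Z(3)) - 1*(-472) = ((1/1)*((1/24)*(12 - 1*3*(-162 + 3))/3))*(-8 + (1/1)*((1/24)*(12 - 1*3*(-162 + 3))/3)) - 1*(-472) = ((1*1)*((1/24)*(1/3)*(12 - 1*3*(-159))))*(-8 + (1*1)*((1/24)*(1/3)*(12 - 1*3*(-159)))) + 472 = (1*((1/24)*(1/3)*(12 + 477)))*(-8 + 1*((1/24)*(1/3)*(12 + 477))) + 472 = (1*((1/24)*(1/3)*489))*(-8 + 1*((1/24)*(1/3)*489)) + 472 = (1*(163/24))*(-8 + 1*(163/24)) + 472 = 163*(-8 + 163/24)/24 + 472 = (163/24)*(-29/24) + 472 = -4727/576 + 472 = 267145/576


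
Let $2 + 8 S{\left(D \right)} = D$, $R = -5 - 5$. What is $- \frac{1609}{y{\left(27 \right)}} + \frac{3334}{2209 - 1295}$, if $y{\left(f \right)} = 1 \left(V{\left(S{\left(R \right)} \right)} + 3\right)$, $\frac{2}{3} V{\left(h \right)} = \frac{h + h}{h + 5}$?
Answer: $- \frac{5127187}{5484} \approx -934.94$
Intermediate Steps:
$R = -10$ ($R = -5 - 5 = -10$)
$S{\left(D \right)} = - \frac{1}{4} + \frac{D}{8}$
$V{\left(h \right)} = \frac{3 h}{5 + h}$ ($V{\left(h \right)} = \frac{3 \frac{h + h}{h + 5}}{2} = \frac{3 \frac{2 h}{5 + h}}{2} = \frac{3 h}{5 + h}$)
$y{\left(f \right)} = \frac{12}{7}$ ($y{\left(f \right)} = 1 \left(\frac{3 \left(- \frac{1}{4} + \frac{1}{8} \left(-10\right)\right)}{5 + \left(- \frac{1}{4} + \frac{1}{8} \left(-10\right)\right)} + 3\right) = 1 \left(\frac{3 \left(- \frac{1}{4} - \frac{5}{4}\right)}{5 - \frac{3}{2}} + 3\right) = 1 \left(3 \left(- \frac{3}{2}\right) \frac{1}{5 - \frac{3}{2}} + 3\right) = 1 \left(3 \left(- \frac{3}{2}\right) \frac{1}{\frac{7}{2}} + 3\right) = 1 \left(3 \left(- \frac{3}{2}\right) \frac{2}{7} + 3\right) = 1 \left(- \frac{9}{7} + 3\right) = 1 \cdot \frac{12}{7} = \frac{12}{7}$)
$- \frac{1609}{y{\left(27 \right)}} + \frac{3334}{2209 - 1295} = - \frac{1609}{\frac{12}{7}} + \frac{3334}{2209 - 1295} = \left(-1609\right) \frac{7}{12} + \frac{3334}{914} = - \frac{11263}{12} + 3334 \cdot \frac{1}{914} = - \frac{11263}{12} + \frac{1667}{457} = - \frac{5127187}{5484}$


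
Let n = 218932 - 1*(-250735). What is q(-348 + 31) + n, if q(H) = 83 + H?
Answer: 469433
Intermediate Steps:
n = 469667 (n = 218932 + 250735 = 469667)
q(-348 + 31) + n = (83 + (-348 + 31)) + 469667 = (83 - 317) + 469667 = -234 + 469667 = 469433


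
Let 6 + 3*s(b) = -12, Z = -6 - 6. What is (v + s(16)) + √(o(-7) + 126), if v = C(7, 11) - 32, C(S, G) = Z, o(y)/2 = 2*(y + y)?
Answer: -50 + √70 ≈ -41.633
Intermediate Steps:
o(y) = 8*y (o(y) = 2*(2*(y + y)) = 2*(2*(2*y)) = 2*(4*y) = 8*y)
Z = -12
s(b) = -6 (s(b) = -2 + (⅓)*(-12) = -2 - 4 = -6)
C(S, G) = -12
v = -44 (v = -12 - 32 = -44)
(v + s(16)) + √(o(-7) + 126) = (-44 - 6) + √(8*(-7) + 126) = -50 + √(-56 + 126) = -50 + √70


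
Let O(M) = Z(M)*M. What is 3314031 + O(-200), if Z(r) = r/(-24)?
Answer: 9937093/3 ≈ 3.3124e+6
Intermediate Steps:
Z(r) = -r/24 (Z(r) = r*(-1/24) = -r/24)
O(M) = -M**2/24 (O(M) = (-M/24)*M = -M**2/24)
3314031 + O(-200) = 3314031 - 1/24*(-200)**2 = 3314031 - 1/24*40000 = 3314031 - 5000/3 = 9937093/3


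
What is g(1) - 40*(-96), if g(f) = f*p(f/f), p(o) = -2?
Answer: 3838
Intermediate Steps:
g(f) = -2*f (g(f) = f*(-2) = -2*f)
g(1) - 40*(-96) = -2*1 - 40*(-96) = -2 + 3840 = 3838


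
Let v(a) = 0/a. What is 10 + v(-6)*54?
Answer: 10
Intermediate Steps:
v(a) = 0
10 + v(-6)*54 = 10 + 0*54 = 10 + 0 = 10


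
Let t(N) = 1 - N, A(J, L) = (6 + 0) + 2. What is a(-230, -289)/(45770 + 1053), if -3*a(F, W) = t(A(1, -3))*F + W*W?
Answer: -28377/46823 ≈ -0.60605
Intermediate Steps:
A(J, L) = 8 (A(J, L) = 6 + 2 = 8)
a(F, W) = -W²/3 + 7*F/3 (a(F, W) = -((1 - 1*8)*F + W*W)/3 = -((1 - 8)*F + W²)/3 = -(-7*F + W²)/3 = -(W² - 7*F)/3 = -W²/3 + 7*F/3)
a(-230, -289)/(45770 + 1053) = (-⅓*(-289)² + (7/3)*(-230))/(45770 + 1053) = (-⅓*83521 - 1610/3)/46823 = (-83521/3 - 1610/3)*(1/46823) = -28377*1/46823 = -28377/46823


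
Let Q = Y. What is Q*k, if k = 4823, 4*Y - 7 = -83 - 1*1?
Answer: -371371/4 ≈ -92843.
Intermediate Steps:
Y = -77/4 (Y = 7/4 + (-83 - 1*1)/4 = 7/4 + (-83 - 1)/4 = 7/4 + (¼)*(-84) = 7/4 - 21 = -77/4 ≈ -19.250)
Q = -77/4 ≈ -19.250
Q*k = -77/4*4823 = -371371/4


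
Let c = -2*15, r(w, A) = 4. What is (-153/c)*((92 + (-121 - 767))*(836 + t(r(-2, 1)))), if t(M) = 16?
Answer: -17293896/5 ≈ -3.4588e+6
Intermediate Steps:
c = -30
(-153/c)*((92 + (-121 - 767))*(836 + t(r(-2, 1)))) = (-153/(-30))*((92 + (-121 - 767))*(836 + 16)) = (-153*(-1/30))*((92 - 888)*852) = 51*(-796*852)/10 = (51/10)*(-678192) = -17293896/5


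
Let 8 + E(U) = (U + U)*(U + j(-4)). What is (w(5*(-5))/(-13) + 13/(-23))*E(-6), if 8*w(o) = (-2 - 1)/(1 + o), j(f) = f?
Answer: -75873/1196 ≈ -63.439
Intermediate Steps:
E(U) = -8 + 2*U*(-4 + U) (E(U) = -8 + (U + U)*(U - 4) = -8 + (2*U)*(-4 + U) = -8 + 2*U*(-4 + U))
w(o) = -3/(8*(1 + o)) (w(o) = ((-2 - 1)/(1 + o))/8 = (-3/(1 + o))/8 = -3/(8*(1 + o)))
(w(5*(-5))/(-13) + 13/(-23))*E(-6) = (-3/(8 + 8*(5*(-5)))/(-13) + 13/(-23))*(-8 - 8*(-6) + 2*(-6)²) = (-3/(8 + 8*(-25))*(-1/13) + 13*(-1/23))*(-8 + 48 + 2*36) = (-3/(8 - 200)*(-1/13) - 13/23)*(-8 + 48 + 72) = (-3/(-192)*(-1/13) - 13/23)*112 = (-3*(-1/192)*(-1/13) - 13/23)*112 = ((1/64)*(-1/13) - 13/23)*112 = (-1/832 - 13/23)*112 = -10839/19136*112 = -75873/1196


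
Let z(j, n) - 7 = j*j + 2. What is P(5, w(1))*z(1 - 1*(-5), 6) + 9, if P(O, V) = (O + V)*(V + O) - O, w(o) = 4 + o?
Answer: 4284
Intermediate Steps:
z(j, n) = 9 + j² (z(j, n) = 7 + (j*j + 2) = 7 + (j² + 2) = 7 + (2 + j²) = 9 + j²)
P(O, V) = (O + V)² - O (P(O, V) = (O + V)*(O + V) - O = (O + V)² - O)
P(5, w(1))*z(1 - 1*(-5), 6) + 9 = ((5 + (4 + 1))² - 1*5)*(9 + (1 - 1*(-5))²) + 9 = ((5 + 5)² - 5)*(9 + (1 + 5)²) + 9 = (10² - 5)*(9 + 6²) + 9 = (100 - 5)*(9 + 36) + 9 = 95*45 + 9 = 4275 + 9 = 4284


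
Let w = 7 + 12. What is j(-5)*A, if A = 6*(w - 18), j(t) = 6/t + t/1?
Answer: -186/5 ≈ -37.200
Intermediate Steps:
j(t) = t + 6/t (j(t) = 6/t + t*1 = 6/t + t = t + 6/t)
w = 19
A = 6 (A = 6*(19 - 18) = 6*1 = 6)
j(-5)*A = (-5 + 6/(-5))*6 = (-5 + 6*(-⅕))*6 = (-5 - 6/5)*6 = -31/5*6 = -186/5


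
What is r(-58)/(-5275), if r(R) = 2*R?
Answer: 116/5275 ≈ 0.021991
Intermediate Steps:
r(-58)/(-5275) = (2*(-58))/(-5275) = -116*(-1/5275) = 116/5275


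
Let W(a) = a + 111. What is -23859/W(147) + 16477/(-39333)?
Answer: -314232371/3382638 ≈ -92.896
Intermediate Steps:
W(a) = 111 + a
-23859/W(147) + 16477/(-39333) = -23859/(111 + 147) + 16477/(-39333) = -23859/258 + 16477*(-1/39333) = -23859*1/258 - 16477/39333 = -7953/86 - 16477/39333 = -314232371/3382638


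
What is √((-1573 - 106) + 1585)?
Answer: I*√94 ≈ 9.6954*I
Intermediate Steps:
√((-1573 - 106) + 1585) = √(-1679 + 1585) = √(-94) = I*√94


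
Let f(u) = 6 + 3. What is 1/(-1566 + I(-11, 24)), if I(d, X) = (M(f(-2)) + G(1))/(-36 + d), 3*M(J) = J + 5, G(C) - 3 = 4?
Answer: -141/220841 ≈ -0.00063847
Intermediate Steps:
G(C) = 7 (G(C) = 3 + 4 = 7)
f(u) = 9
M(J) = 5/3 + J/3 (M(J) = (J + 5)/3 = (5 + J)/3 = 5/3 + J/3)
I(d, X) = 35/(3*(-36 + d)) (I(d, X) = ((5/3 + (1/3)*9) + 7)/(-36 + d) = ((5/3 + 3) + 7)/(-36 + d) = (14/3 + 7)/(-36 + d) = 35/(3*(-36 + d)))
1/(-1566 + I(-11, 24)) = 1/(-1566 + 35/(3*(-36 - 11))) = 1/(-1566 + (35/3)/(-47)) = 1/(-1566 + (35/3)*(-1/47)) = 1/(-1566 - 35/141) = 1/(-220841/141) = -141/220841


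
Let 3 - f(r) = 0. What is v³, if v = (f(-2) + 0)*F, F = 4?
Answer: 1728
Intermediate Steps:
f(r) = 3 (f(r) = 3 - 1*0 = 3 + 0 = 3)
v = 12 (v = (3 + 0)*4 = 3*4 = 12)
v³ = 12³ = 1728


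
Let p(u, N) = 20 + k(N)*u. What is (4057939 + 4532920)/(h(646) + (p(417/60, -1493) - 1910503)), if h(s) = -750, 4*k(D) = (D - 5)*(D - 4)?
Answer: 343634360/79404847 ≈ 4.3276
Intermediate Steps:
k(D) = (-5 + D)*(-4 + D)/4 (k(D) = ((D - 5)*(D - 4))/4 = ((-5 + D)*(-4 + D))/4 = (-5 + D)*(-4 + D)/4)
p(u, N) = 20 + u*(5 - 9*N/4 + N²/4) (p(u, N) = 20 + (5 - 9*N/4 + N²/4)*u = 20 + u*(5 - 9*N/4 + N²/4))
(4057939 + 4532920)/(h(646) + (p(417/60, -1493) - 1910503)) = (4057939 + 4532920)/(-750 + ((20 + (417/60)*(20 + (-1493)² - 9*(-1493))/4) - 1910503)) = 8590859/(-750 + ((20 + (417*(1/60))*(20 + 2229049 + 13437)/4) - 1910503)) = 8590859/(-750 + ((20 + (¼)*(139/20)*2242506) - 1910503)) = 8590859/(-750 + ((20 + 155854167/40) - 1910503)) = 8590859/(-750 + (155854967/40 - 1910503)) = 8590859/(-750 + 79434847/40) = 8590859/(79404847/40) = 8590859*(40/79404847) = 343634360/79404847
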